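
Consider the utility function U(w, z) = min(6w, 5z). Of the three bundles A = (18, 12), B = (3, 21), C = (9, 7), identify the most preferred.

Evaluate utility at each bundle:
U(A) = 60.
U(B) = 18.
U(C) = 35.
Highest utility is A, so A ≻ C ≻ B.

Bundle A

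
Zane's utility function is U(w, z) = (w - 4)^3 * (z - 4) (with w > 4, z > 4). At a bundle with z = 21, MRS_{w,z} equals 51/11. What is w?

MU_w = 3·(w−4)^2·(z−4), MU_z = (w−4)^3.
MRS = (3/1)·(z−4)/(w−4).
Substitute z = 21: MRS = 51/(w − 4). Setting this equal to 51/11 gives w − 4 = 51/(51/11) = 11, so w = 15.

w = 15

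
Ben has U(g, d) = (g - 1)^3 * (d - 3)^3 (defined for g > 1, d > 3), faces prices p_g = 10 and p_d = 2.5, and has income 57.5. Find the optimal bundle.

g* = 3, d* = 11

MU_g = 3·(g−1)^2·(d−3)^3, MU_d = 3·(g−1)^3·(d−3)^2.
MRS = (d−3)/(g−1).
Tangency: set MRS = p_g/p_d = 10/2.5 = 4.
So (d − 3)/(g − 1) = 4, i.e. (d − 3) = 4·(g − 1).
Rewrite the budget in excess-of-subsistence terms: 10·(g − 1) + 2.5·(d − 3) = 57.5 − 10·1 − 2.5·3 = 40.
Substituting, 20·(g − 1) = 40, so g − 1 = 2 and g* = 3.
Then d − 3 = 4·2 = 8, so d* = 11.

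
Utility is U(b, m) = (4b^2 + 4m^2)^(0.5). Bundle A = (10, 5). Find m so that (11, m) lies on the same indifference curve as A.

U depends on (b, m) only through S = 4b^2 + 4m^2, so equal utility means equal S. At (10, 5): S = 500.
With b = 11: 4·11^2 = 484, so 4m^2 = 500 − 484 = 16, i.e. m^2 = 4.
Hence m = √4 = 2.
Check: U(11, 2) = 22.3607.

m = 2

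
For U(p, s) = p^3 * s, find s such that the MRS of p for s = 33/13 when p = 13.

s = 11

MU_p = 3·p^2·s and MU_s = p^3.
MRS = MU_p/MU_s = (3/1)·s/p.
Substitute p = 13: MRS = s/(13/3). Setting s/(13/3) = 33/13 gives s = (33/13)·(13/3) = 11.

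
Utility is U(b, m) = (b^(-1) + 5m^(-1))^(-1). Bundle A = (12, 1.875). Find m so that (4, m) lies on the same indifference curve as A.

m = 2

U depends on (b, m) only through S = b^(-1) + 5m^(-1), so equal utility means equal S. At (12, 1.875): S = 2.75.
With b = 4: 4^(-1) = 0.25, so 5m^(-1) = 2.75 − 0.25 = 2.5, i.e. m^(-1) = 0.5.
Hence m = 1/0.5 = 2.
Check: U(4, 2) = 0.3636.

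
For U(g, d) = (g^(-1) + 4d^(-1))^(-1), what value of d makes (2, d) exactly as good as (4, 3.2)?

d = 4

U depends on (g, d) only through S = g^(-1) + 4d^(-1), so equal utility means equal S. At (4, 3.2): S = 1.5.
With g = 2: 2^(-1) = 0.5, so 4d^(-1) = 1.5 − 0.5 = 1, i.e. d^(-1) = 0.25.
Hence d = 1/0.25 = 4.
Check: U(2, 4) = 0.6667.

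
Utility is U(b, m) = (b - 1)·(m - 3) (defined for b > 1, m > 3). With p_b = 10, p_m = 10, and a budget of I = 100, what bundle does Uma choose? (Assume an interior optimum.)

b* = 4, m* = 6

MU_b = (m−3), MU_m = (b−1).
MRS = (m−3)/(b−1).
Tangency: set MRS = p_b/p_m = 10/10 = 1.
So (m − 3)/(b − 1) = 1, i.e. (m − 3) = (b − 1).
Rewrite the budget in excess-of-subsistence terms: 10·(b − 1) + 10·(m − 3) = 100 − 10·1 − 10·3 = 60.
Substituting, 20·(b − 1) = 60, so b − 1 = 3 and b* = 4.
Then m − 3 = 3, so m* = 6.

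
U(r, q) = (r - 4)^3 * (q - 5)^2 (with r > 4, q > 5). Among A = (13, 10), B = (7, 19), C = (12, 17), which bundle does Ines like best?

Evaluate utility at each bundle:
U(A) = 18225.
U(B) = 5292.
U(C) = 73728.
Highest utility is C, so C ≻ A ≻ B.

Bundle C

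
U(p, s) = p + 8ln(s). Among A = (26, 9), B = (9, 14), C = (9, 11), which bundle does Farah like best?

Evaluate utility at each bundle:
U(A) = 43.578.
U(B) = 30.112.
U(C) = 28.183.
Highest utility is A, so A ≻ B ≻ C.

Bundle A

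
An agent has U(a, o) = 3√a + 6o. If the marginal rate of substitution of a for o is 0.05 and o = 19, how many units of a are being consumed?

MU_a = 3/(2√a), MU_o = 6.
MRS = 3/(2√a) ÷ 6.
MRS depends only on a: 0.25/√a = 0.05 ⇒ √a = 0.25/0.05 = 5 ⇒ a = 25.

a = 25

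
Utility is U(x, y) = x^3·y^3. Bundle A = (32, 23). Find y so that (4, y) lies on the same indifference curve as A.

U(32, 23) = 398688256.
Set U(4, y) = 398688256 and solve.
With x = 4: 4^3 = 64, so y^3 = 398688256/64 = 6229504; taking the cube root, y = 184.
Check: U(4, 184) = 398688256.

y = 184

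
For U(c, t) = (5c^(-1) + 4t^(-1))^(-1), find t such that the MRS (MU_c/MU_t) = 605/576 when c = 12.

t = 11

For CES with ρ = -1, MRS = (5/4)·(t/c)^2.
Setting (5/4)·(t/12)^2 = 605/576 gives (t/12)^2 = 121/144, so t/12 = 11/12 and t = 11.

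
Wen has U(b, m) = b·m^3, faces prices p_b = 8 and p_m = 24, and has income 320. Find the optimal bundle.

MU_b = m^3 and MU_m = 3·b·m^2.
MRS = MU_b/MU_m = (1/3)·m/b.
Tangency: set MRS = p_b/p_m = 8/24 = 1/3.
So (1/3)·m/b = 1/3, i.e. m = b.
Substitute into the budget 8·b + 24·m = 320: 32·b = 320, so b* = 10.
Then m* = 10.

b* = 10, m* = 10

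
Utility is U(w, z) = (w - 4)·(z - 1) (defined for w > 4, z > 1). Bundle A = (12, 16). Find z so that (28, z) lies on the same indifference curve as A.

z = 6

U(12, 16) = 120.
Set U(28, z) = 120 and solve.
With w = 28: (28 − 4) = 24, so (z − 1) = 120/24 = 5.
So z = 1 + 5 = 6.
Check: U(28, 6) = 120.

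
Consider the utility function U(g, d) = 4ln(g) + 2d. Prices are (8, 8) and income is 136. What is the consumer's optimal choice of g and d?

MU_g = 4/g, MU_d = 2.
MRS = 4/g ÷ 2.
Tangency: set MRS = p_g/p_d = 8/8 = 1.
MRS depends only on g: 2/g = 1 ⇒ g* = 2/1 = 2.
From the budget, 8·d = 136 − 8·2 = 120, so d* = 15.

g* = 2, d* = 15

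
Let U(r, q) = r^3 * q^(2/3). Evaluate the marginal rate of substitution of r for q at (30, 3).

MU_r = 3·r^2·q^(2/3) and MU_q = 2/3·r^3·q^(-1/3).
MRS = MU_r/MU_q = (4.5)·q/r.
At (30, 3): MRS = 0.45.
So at (30, 3) the consumer would give up 0.45 units of q for one more unit of r.

MRS = 0.45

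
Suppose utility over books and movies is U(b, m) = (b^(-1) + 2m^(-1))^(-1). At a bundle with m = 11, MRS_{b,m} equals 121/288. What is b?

For CES with ρ = -1, MRS = (1/2)·(m/b)^2.
Setting (1/2)·(11/b)^2 = 121/288 gives (11/b)^2 = 121/144, so 11/b = 11/12 and b = 12.

b = 12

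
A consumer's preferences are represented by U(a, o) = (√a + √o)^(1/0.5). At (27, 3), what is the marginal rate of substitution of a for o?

For CES with ρ = 0.5, MRS = √(o/a).
At (27, 3): MRS = 1/3.
The indifference curve has slope −1/3 at this bundle.

MRS = 1/3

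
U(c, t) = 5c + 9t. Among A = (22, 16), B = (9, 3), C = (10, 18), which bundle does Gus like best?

Bundle A

Evaluate utility at each bundle:
U(A) = 254.
U(B) = 72.
U(C) = 212.
Highest utility is A, so A ≻ C ≻ B.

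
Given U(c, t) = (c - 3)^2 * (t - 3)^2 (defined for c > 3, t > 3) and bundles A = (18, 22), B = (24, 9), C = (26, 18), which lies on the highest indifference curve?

Bundle C

Evaluate utility at each bundle:
U(A) = 81225.
U(B) = 15876.
U(C) = 119025.
Highest utility is C, so C ≻ A ≻ B.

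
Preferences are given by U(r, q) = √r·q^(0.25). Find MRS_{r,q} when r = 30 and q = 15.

MRS = 1

MU_r = 0.5·r^(-0.5)·q^(0.25) and MU_q = 0.25·√r·q^(-0.75).
MRS = MU_r/MU_q = (2)·q/r.
At (30, 15): MRS = 1.
So at (30, 15) the consumer would give up 1 units of q for one more unit of r.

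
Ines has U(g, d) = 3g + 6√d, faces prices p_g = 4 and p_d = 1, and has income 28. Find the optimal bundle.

MU_g = 3, MU_d = 6/(2√d).
MRS = 3 ÷ (6/(2√d)).
Tangency: set MRS = p_g/p_d = 4/1 = 4.
MRS depends only on d: √d = 4 ⇒ √d = 4 ⇒ d* = 16.
From the budget, 4·g = 28 − 1·16 = 12, so g* = 3.

g* = 3, d* = 16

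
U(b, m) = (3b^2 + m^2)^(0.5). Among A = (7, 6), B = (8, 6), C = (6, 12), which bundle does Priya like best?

Evaluate utility at each bundle:
U(A) = 13.528.
U(B) = 15.100.
U(C) = 15.875.
Highest utility is C, so C ≻ B ≻ A.

Bundle C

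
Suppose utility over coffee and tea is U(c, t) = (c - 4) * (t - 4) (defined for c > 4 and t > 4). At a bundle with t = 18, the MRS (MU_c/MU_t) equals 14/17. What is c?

c = 21

MU_c = (t−4), MU_t = (c−4).
MRS = (t−4)/(c−4).
Substitute t = 18: MRS = 14/(c − 4). Setting this equal to 14/17 gives c − 4 = 14/(14/17) = 17, so c = 21.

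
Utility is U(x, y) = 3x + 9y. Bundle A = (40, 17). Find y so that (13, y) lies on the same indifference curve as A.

y = 26

U(40, 17) = 273.
Set U(13, y) = 273 and solve.
3·13 + 9y = 273 ⇒ 9y = 234 ⇒ y = 26.
Check: U(13, 26) = 273.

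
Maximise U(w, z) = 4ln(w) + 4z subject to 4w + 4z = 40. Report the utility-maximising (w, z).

w* = 1, z* = 9

MU_w = 4/w, MU_z = 4.
MRS = 4/w ÷ 4.
Tangency: set MRS = p_w/p_z = 4/4 = 1.
MRS depends only on w: 1/w = 1 ⇒ w* = 1/1 = 1.
From the budget, 4·z = 40 − 4·1 = 36, so z* = 9.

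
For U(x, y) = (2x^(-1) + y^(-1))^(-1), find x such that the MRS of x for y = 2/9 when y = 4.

x = 12

For CES with ρ = -1, MRS = (2/1)·(y/x)^2.
Setting (2/1)·(4/x)^2 = 2/9 gives (4/x)^2 = 1/9, so 4/x = 1/3 and x = 12.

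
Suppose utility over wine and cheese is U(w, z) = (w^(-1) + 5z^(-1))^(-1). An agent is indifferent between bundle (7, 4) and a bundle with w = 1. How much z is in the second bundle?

U depends on (w, z) only through S = w^(-1) + 5z^(-1), so equal utility means equal S. At (7, 4): S = 39/28.
With w = 1: 1^(-1) = 1, so 5z^(-1) = 39/28 − 1 = 11/28, i.e. z^(-1) = 11/140.
Hence z = 1/(11/140) = 140/11.
Check: U(1, 140/11) = 0.7179.

z = 140/11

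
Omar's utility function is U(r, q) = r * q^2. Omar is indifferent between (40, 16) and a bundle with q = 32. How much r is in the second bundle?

U(40, 16) = 10240.
Set U(r, 32) = 10240 and solve.
With q = 32: 32^2 = 1024, so r = 10240/1024 = 10.
Check: U(10, 32) = 10240.

r = 10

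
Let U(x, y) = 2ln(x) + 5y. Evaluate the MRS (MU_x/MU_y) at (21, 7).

MU_x = 2/x, MU_y = 5.
MRS = 2/x ÷ 5.
At (21, 7): MRS = 2/105.
The indifference curve has slope −2/105 at this bundle.

MRS = 2/105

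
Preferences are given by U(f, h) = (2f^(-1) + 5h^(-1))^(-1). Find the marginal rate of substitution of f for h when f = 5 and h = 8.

For CES with ρ = -1, MRS = (2/5)·(h/f)^2.
At (5, 8): MRS = 128/125.
That is, one extra unit of f is worth 128/125 units of h at the margin.

MRS = 128/125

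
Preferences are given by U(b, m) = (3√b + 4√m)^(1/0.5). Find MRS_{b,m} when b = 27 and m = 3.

For CES with ρ = 0.5, MRS = (3/4)·√(m/b).
At (27, 3): MRS = 0.25.
The indifference curve has slope −0.25 at this bundle.

MRS = 0.25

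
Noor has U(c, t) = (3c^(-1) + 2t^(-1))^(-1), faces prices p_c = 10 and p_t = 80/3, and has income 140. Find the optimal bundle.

For CES with ρ = -1, MRS = (3/2)·(t/c)^2.
Tangency: set MRS = p_c/p_t = 10/(80/3) = 0.375.
So (t/c)^2 = 0.25; taking the square root, t/c = 0.5, i.e. t = 0.5·c.
Substitute into the budget 10·c + (80/3)·t = 140: (70/3)·c = 140, so c* = 6 and t* = 0.5·6 = 3.

c* = 6, t* = 3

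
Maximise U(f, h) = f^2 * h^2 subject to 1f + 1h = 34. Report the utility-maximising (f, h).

f* = 17, h* = 17

MU_f = 2·f·h^2 and MU_h = 2·f^2·h.
MRS = MU_f/MU_h = h/f.
Tangency: set MRS = p_f/p_h = 1/1 = 1.
So h/f = 1, i.e. h = f.
Substitute into the budget 1·f + 1·h = 34: 2·f = 34, so f* = 17.
Then h* = 17.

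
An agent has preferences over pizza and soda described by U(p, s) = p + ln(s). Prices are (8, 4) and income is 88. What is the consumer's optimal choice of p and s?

MU_p = 1, MU_s = 1/s.
MRS = 1 ÷ (1/s).
Tangency: set MRS = p_p/p_s = 8/4 = 2.
MRS depends only on s: s = 2 ⇒ s* = 2.
From the budget, 8·p = 88 − 4·2 = 80, so p* = 10.

p* = 10, s* = 2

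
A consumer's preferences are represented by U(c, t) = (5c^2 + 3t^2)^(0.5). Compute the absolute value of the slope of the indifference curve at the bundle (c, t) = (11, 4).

MRS = 55/12

For CES with ρ = 2, MRS = (5/3)·(t/c)^(-1).
At (11, 4): MRS = 55/12.
So at (11, 4) the consumer would give up 55/12 units of t for one more unit of c.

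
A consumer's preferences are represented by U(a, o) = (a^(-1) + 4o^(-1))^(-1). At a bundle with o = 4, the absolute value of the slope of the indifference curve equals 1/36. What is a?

For CES with ρ = -1, MRS = (1/4)·(o/a)^2.
Setting (1/4)·(4/a)^2 = 1/36 gives (4/a)^2 = 1/9, so 4/a = 1/3 and a = 12.

a = 12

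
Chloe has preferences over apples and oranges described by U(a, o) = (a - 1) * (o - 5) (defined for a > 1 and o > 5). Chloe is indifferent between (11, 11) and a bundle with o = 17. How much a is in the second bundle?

U(11, 11) = 60.
Set U(a, 17) = 60 and solve.
With o = 17: (17 − 5) = 12, so (a − 1) = 60/12 = 5.
So a = 1 + 5 = 6.
Check: U(6, 17) = 60.

a = 6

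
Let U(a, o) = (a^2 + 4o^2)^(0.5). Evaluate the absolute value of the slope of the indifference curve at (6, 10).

For CES with ρ = 2, MRS = (1/4)·(o/a)^(-1).
At (6, 10): MRS = 0.15.
So at (6, 10) the consumer would give up 0.15 units of o for one more unit of a.

MRS = 0.15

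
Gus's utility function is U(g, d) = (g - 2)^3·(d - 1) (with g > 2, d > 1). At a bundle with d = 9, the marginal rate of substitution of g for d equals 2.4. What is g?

g = 12

MU_g = 3·(g−2)^2·(d−1), MU_d = (g−2)^3.
MRS = (3/1)·(d−1)/(g−2).
Substitute d = 9: MRS = 24/(g − 2). Setting this equal to 2.4 gives g − 2 = 24/2.4 = 10, so g = 12.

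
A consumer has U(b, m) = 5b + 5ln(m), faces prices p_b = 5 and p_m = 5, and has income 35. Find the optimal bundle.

MU_b = 5, MU_m = 5/m.
MRS = 5 ÷ (5/m).
Tangency: set MRS = p_b/p_m = 5/5 = 1.
MRS depends only on m: m = 1 ⇒ m* = 1.
From the budget, 5·b = 35 − 5·1 = 30, so b* = 6.

b* = 6, m* = 1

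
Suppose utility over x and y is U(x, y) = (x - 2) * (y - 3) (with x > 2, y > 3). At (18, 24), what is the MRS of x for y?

MU_x = (y−3), MU_y = (x−2).
MRS = (y−3)/(x−2).
At (18, 24): MRS = 21/16.
That is, one extra unit of x is worth 21/16 units of y at the margin.

MRS = 21/16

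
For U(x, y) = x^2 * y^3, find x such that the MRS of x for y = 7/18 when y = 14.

MU_x = 2·x·y^3 and MU_y = 3·x^2·y^2.
MRS = MU_x/MU_y = (2/3)·y/x.
Substitute y = 14: MRS = (28/3)/x. Setting (28/3)/x = 7/18 gives x = (28/3)/(7/18) = 24.

x = 24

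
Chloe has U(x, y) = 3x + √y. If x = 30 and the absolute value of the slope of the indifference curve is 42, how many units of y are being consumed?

y = 49

MU_x = 3, MU_y = 1/(2√y).
MRS = 3 ÷ (1/(2√y)).
MRS depends only on y: 6·√y = 42 ⇒ √y = 42/6 = 7 ⇒ y = 49.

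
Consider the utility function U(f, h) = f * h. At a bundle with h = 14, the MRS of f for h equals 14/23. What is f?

MU_f = h and MU_h = f.
MRS = MU_f/MU_h = h/f.
Substitute h = 14: MRS = 14/f. Setting 14/f = 14/23 gives f = 14/(14/23) = 23.

f = 23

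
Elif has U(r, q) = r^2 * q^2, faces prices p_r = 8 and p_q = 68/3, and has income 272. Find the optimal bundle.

MU_r = 2·r·q^2 and MU_q = 2·r^2·q.
MRS = MU_r/MU_q = q/r.
Tangency: set MRS = p_r/p_q = 8/(68/3) = 6/17.
So q/r = 6/17, i.e. q = (6/17)·r.
Substitute into the budget 8·r + (68/3)·q = 272: 16·r = 272, so r* = 17.
Then q* = (6/17)·17 = 6.

r* = 17, q* = 6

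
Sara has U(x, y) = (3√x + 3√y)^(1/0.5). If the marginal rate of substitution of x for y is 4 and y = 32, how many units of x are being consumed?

For CES with ρ = 0.5, MRS = √(y/x).
Setting √(32/x) = 4 gives 32/x = 16 and x = 2.

x = 2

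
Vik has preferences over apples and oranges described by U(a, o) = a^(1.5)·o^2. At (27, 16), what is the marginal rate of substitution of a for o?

MU_a = 1.5·√a·o^2 and MU_o = 2·a^(1.5)·o.
MRS = MU_a/MU_o = (0.75)·o/a.
At (27, 16): MRS = 4/9.
So at (27, 16) the consumer would give up 4/9 units of o for one more unit of a.

MRS = 4/9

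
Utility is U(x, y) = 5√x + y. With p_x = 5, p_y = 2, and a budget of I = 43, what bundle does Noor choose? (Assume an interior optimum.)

MU_x = 5/(2√x), MU_y = 1.
MRS = 5/(2√x) ÷ 1.
Tangency: set MRS = p_x/p_y = 5/2 = 2.5.
MRS depends only on x: 2.5/√x = 2.5 ⇒ √x = 2.5/2.5 = 1 ⇒ x* = 1.
From the budget, 2·y = 43 − 5·1 = 38, so y* = 19.

x* = 1, y* = 19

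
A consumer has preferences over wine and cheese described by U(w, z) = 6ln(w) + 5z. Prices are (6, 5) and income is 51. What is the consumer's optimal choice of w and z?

w* = 1, z* = 9

MU_w = 6/w, MU_z = 5.
MRS = 6/w ÷ 5.
Tangency: set MRS = p_w/p_z = 6/5 = 1.2.
MRS depends only on w: 1.2/w = 1.2 ⇒ w* = 1.2/1.2 = 1.
From the budget, 5·z = 51 − 6·1 = 45, so z* = 9.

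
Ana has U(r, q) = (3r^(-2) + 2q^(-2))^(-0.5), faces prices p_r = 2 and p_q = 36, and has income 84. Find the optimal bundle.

For CES with ρ = -2, MRS = (3/2)·(q/r)^3.
Tangency: set MRS = p_r/p_q = 2/36 = 1/18.
So (q/r)^3 = 1/27; taking the cube root, q/r = 1/3, i.e. q = (1/3)·r.
Substitute into the budget 2·r + 36·q = 84: 14·r = 84, so r* = 6 and q* = (1/3)·6 = 2.

r* = 6, q* = 2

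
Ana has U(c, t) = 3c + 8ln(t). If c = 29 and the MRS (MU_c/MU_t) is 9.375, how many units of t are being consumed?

MU_c = 3, MU_t = 8/t.
MRS = 3 ÷ (8/t).
MRS depends only on t: 0.375·t = 9.375 ⇒ t = 9.375/0.375 = 25.

t = 25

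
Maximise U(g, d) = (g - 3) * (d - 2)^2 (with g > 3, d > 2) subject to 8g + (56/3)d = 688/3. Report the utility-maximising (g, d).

g* = 10, d* = 8

MU_g = (d−2)^2, MU_d = 2·(g−3)·(d−2).
MRS = (1/2)·(d−2)/(g−3).
Tangency: set MRS = p_g/p_d = 8/(56/3) = 3/7.
So (1/2)·(d − 2)/(g − 3) = 3/7, i.e. (d − 2) = (6/7)·(g − 3).
Rewrite the budget in excess-of-subsistence terms: 8·(g − 3) + (56/3)·(d − 2) = 688/3 − 8·3 − (56/3)·2 = 168.
Substituting, 24·(g − 3) = 168, so g − 3 = 7 and g* = 10.
Then d − 2 = (6/7)·7 = 6, so d* = 8.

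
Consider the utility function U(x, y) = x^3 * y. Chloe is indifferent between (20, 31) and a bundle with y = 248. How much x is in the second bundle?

U(20, 31) = 248000.
Set U(x, 248) = 248000 and solve.
With y = 248: x^3 = 248000/248 = 1000; taking the cube root, x = 10.
Check: U(10, 248) = 248000.

x = 10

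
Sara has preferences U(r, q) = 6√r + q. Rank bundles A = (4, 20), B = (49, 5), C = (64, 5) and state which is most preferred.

Bundle C

Evaluate utility at each bundle:
U(A) = 32.000.
U(B) = 47.000.
U(C) = 53.000.
Highest utility is C, so C ≻ B ≻ A.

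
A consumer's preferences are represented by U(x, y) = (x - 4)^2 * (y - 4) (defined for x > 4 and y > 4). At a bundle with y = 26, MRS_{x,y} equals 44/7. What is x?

x = 11

MU_x = 2·(x−4)·(y−4), MU_y = (x−4)^2.
MRS = (2/1)·(y−4)/(x−4).
Substitute y = 26: MRS = 44/(x − 4). Setting this equal to 44/7 gives x − 4 = 44/(44/7) = 7, so x = 11.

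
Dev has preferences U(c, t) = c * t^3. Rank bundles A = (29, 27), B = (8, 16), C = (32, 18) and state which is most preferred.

Evaluate utility at each bundle:
U(A) = 570807.
U(B) = 32768.
U(C) = 186624.
Highest utility is A, so A ≻ C ≻ B.

Bundle A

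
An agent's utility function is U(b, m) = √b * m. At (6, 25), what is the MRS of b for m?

MRS = 25/12

MU_b = 0.5·b^(-0.5)·m and MU_m = √b.
MRS = MU_b/MU_m = (0.5)·m/b.
At (6, 25): MRS = 25/12.
The indifference curve has slope −25/12 at this bundle.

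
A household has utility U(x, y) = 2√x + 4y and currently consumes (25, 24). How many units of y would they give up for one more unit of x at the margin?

MRS = 0.05

MU_x = 2/(2√x), MU_y = 4.
MRS = 2/(2√x) ÷ 4.
At (25, 24): MRS = 0.05.
So at (25, 24) the consumer would give up 0.05 units of y for one more unit of x.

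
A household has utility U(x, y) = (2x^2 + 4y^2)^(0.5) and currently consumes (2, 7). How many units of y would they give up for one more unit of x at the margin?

MRS = 1/7

For CES with ρ = 2, MRS = (2/4)·(y/x)^(-1).
At (2, 7): MRS = 1/7.
That is, one extra unit of x is worth 1/7 units of y at the margin.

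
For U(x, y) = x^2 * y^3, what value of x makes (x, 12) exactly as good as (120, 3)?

x = 15

U(120, 3) = 388800.
Set U(x, 12) = 388800 and solve.
With y = 12: 12^3 = 1728, so x^2 = 388800/1728 = 225; taking the square root, x = 15.
Check: U(15, 12) = 388800.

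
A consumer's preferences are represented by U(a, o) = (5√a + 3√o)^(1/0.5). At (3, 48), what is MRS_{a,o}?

For CES with ρ = 0.5, MRS = (5/3)·√(o/a).
At (3, 48): MRS = 20/3.
The indifference curve has slope −20/3 at this bundle.

MRS = 20/3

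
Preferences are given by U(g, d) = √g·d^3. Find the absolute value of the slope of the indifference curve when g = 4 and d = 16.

MRS = 2/3

MU_g = 0.5·g^(-0.5)·d^3 and MU_d = 3·√g·d^2.
MRS = MU_g/MU_d = (1/6)·d/g.
At (4, 16): MRS = 2/3.
The indifference curve has slope −2/3 at this bundle.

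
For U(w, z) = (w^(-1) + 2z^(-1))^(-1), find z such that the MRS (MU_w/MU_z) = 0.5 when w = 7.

z = 7

For CES with ρ = -1, MRS = (1/2)·(z/w)^2.
Setting (1/2)·(z/7)^2 = 0.5 gives (z/7)^2 = 1, so z/7 = 1 and z = 7.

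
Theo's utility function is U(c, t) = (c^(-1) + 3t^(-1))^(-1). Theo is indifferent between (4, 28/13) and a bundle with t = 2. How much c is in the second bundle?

U depends on (c, t) only through S = c^(-1) + 3t^(-1), so equal utility means equal S. At (4, 28/13): S = 23/14.
With t = 2: 3·2^(-1) = 1.5, so c^(-1) = 23/14 − 1.5 = 1/7.
Hence c = 1/(1/7) = 7.
Check: U(7, 2) = 0.6087.

c = 7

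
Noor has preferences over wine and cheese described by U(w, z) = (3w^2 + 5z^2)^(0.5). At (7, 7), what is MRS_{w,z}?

MRS = 0.6

For CES with ρ = 2, MRS = (3/5)·(z/w)^(-1).
At (7, 7): MRS = 0.6.
That is, one extra unit of w is worth 0.6 units of z at the margin.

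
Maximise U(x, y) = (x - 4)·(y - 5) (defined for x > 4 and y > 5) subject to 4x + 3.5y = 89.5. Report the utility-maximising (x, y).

x* = 11, y* = 13

MU_x = (y−5), MU_y = (x−4).
MRS = (y−5)/(x−4).
Tangency: set MRS = p_x/p_y = 4/3.5 = 8/7.
So (y − 5)/(x − 4) = 8/7, i.e. (y − 5) = (8/7)·(x − 4).
Rewrite the budget in excess-of-subsistence terms: 4·(x − 4) + 3.5·(y − 5) = 89.5 − 4·4 − 3.5·5 = 56.
Substituting, 8·(x − 4) = 56, so x − 4 = 7 and x* = 11.
Then y − 5 = (8/7)·7 = 8, so y* = 13.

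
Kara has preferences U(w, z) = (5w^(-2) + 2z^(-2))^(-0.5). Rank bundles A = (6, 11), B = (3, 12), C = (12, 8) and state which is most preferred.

Evaluate utility at each bundle:
U(A) = 2.537.
U(B) = 1.325.
U(C) = 3.893.
Highest utility is C, so C ≻ A ≻ B.

Bundle C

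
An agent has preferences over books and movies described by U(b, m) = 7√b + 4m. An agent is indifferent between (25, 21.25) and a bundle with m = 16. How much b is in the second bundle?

b = 64

U(25, 21.25) = 120.
Set U(b, 16) = 120 and solve.
With m = 16: 7√b = 120 − 4·16 = 56, so √b = 8 and b = 64.
Check: U(64, 16) = 120.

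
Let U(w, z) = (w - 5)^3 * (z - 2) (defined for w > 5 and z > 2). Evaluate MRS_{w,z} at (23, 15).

MU_w = 3·(w−5)^2·(z−2), MU_z = (w−5)^3.
MRS = (3/1)·(z−2)/(w−5).
At (23, 15): MRS = 13/6.
That is, one extra unit of w is worth 13/6 units of z at the margin.

MRS = 13/6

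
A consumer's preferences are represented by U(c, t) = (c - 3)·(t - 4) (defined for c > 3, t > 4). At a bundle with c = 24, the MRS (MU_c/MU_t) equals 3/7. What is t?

t = 13

MU_c = (t−4), MU_t = (c−3).
MRS = (t−4)/(c−3).
Substitute c = 24: MRS = (t − 4)/21. Setting this equal to 3/7 gives t − 4 = (3/7)·21 = 9, so t = 13.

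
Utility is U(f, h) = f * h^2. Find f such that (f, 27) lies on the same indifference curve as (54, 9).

U(54, 9) = 4374.
Set U(f, 27) = 4374 and solve.
With h = 27: 27^2 = 729, so f = 4374/729 = 6.
Check: U(6, 27) = 4374.

f = 6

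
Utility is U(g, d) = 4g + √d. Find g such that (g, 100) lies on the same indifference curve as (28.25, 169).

U(28.25, 169) = 126.
Set U(g, 100) = 126 and solve.
With d = 100: √100 = 10, so 4g = 126 − 10 = 116 and g = 29.
Check: U(29, 100) = 126.

g = 29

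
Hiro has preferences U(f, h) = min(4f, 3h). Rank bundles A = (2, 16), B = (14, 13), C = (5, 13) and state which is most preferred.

Evaluate utility at each bundle:
U(A) = 8.
U(B) = 39.
U(C) = 20.
Highest utility is B, so B ≻ C ≻ A.

Bundle B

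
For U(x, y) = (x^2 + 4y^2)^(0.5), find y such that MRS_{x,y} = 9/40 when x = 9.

For CES with ρ = 2, MRS = (1/4)·(y/x)^(-1).
Setting (1/4)·(y/9)^(-1) = 9/40 gives (y/9)^(-1) = 0.9, so y/9 = 10/9 and y = 10.

y = 10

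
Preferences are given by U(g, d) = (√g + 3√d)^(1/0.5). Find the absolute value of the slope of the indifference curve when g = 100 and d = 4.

For CES with ρ = 0.5, MRS = (1/3)·√(d/g).
At (100, 4): MRS = 1/15.
That is, one extra unit of g is worth 1/15 units of d at the margin.

MRS = 1/15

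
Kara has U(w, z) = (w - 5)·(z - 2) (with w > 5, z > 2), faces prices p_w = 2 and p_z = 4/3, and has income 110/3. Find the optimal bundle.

w* = 11, z* = 11

MU_w = (z−2), MU_z = (w−5).
MRS = (z−2)/(w−5).
Tangency: set MRS = p_w/p_z = 2/(4/3) = 1.5.
So (z − 2)/(w − 5) = 1.5, i.e. (z − 2) = 1.5·(w − 5).
Rewrite the budget in excess-of-subsistence terms: 2·(w − 5) + (4/3)·(z − 2) = 110/3 − 2·5 − (4/3)·2 = 24.
Substituting, 4·(w − 5) = 24, so w − 5 = 6 and w* = 11.
Then z − 2 = 1.5·6 = 9, so z* = 11.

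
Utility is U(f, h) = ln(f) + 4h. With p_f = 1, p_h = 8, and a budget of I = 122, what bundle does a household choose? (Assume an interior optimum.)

f* = 2, h* = 15

MU_f = 1/f, MU_h = 4.
MRS = 1/f ÷ 4.
Tangency: set MRS = p_f/p_h = 1/8 = 0.125.
MRS depends only on f: 0.25/f = 0.125 ⇒ f* = 0.25/0.125 = 2.
From the budget, 8·h = 122 − 1·2 = 120, so h* = 15.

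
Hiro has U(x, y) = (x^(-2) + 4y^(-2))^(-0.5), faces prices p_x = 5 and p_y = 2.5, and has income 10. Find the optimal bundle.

For CES with ρ = -2, MRS = (1/4)·(y/x)^3.
Tangency: set MRS = p_x/p_y = 5/2.5 = 2.
So (y/x)^3 = 8; taking the cube root, y/x = 2, i.e. y = 2·x.
Substitute into the budget 5·x + 2.5·y = 10: 10·x = 10, so x* = 1 and y* = 2·1 = 2.

x* = 1, y* = 2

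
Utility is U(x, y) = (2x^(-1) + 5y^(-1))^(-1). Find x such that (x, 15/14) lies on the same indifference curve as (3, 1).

U depends on (x, y) only through S = 2x^(-1) + 5y^(-1), so equal utility means equal S. At (3, 1): S = 17/3.
With y = 15/14: 5·(15/14)^(-1) = 14/3, so 2x^(-1) = 17/3 − 14/3 = 1, i.e. x^(-1) = 0.5.
Hence x = 1/0.5 = 2.
Check: U(2, 15/14) = 0.1765.

x = 2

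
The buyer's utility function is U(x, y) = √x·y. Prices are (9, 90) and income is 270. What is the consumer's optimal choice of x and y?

MU_x = 0.5·x^(-0.5)·y and MU_y = √x.
MRS = MU_x/MU_y = (0.5)·y/x.
Tangency: set MRS = p_x/p_y = 9/90 = 0.1.
So (0.5)·y/x = 0.1, i.e. y = 0.2·x.
Substitute into the budget 9·x + 90·y = 270: 27·x = 270, so x* = 10.
Then y* = 0.2·10 = 2.

x* = 10, y* = 2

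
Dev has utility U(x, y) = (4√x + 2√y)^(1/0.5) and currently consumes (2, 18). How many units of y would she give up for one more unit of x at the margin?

For CES with ρ = 0.5, MRS = (4/2)·√(y/x).
At (2, 18): MRS = 6.
That is, one extra unit of x is worth 6 units of y at the margin.

MRS = 6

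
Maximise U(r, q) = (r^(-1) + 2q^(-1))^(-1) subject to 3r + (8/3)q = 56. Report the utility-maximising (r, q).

r* = 8, q* = 12

For CES with ρ = -1, MRS = (1/2)·(q/r)^2.
Tangency: set MRS = p_r/p_q = 3/(8/3) = 1.125.
So (q/r)^2 = 2.25; taking the square root, q/r = 1.5, i.e. q = 1.5·r.
Substitute into the budget 3·r + (8/3)·q = 56: 7·r = 56, so r* = 8 and q* = 1.5·8 = 12.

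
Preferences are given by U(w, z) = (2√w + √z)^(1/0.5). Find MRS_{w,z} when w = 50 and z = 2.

For CES with ρ = 0.5, MRS = (2/1)·√(z/w).
At (50, 2): MRS = 0.4.
That is, one extra unit of w is worth 0.4 units of z at the margin.

MRS = 0.4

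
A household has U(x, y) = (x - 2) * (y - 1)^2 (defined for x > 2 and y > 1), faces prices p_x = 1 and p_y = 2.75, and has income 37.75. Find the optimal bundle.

x* = 13, y* = 9

MU_x = (y−1)^2, MU_y = 2·(x−2)·(y−1).
MRS = (1/2)·(y−1)/(x−2).
Tangency: set MRS = p_x/p_y = 1/2.75 = 4/11.
So (1/2)·(y − 1)/(x − 2) = 4/11, i.e. (y − 1) = (8/11)·(x − 2).
Rewrite the budget in excess-of-subsistence terms: 1·(x − 2) + 2.75·(y − 1) = 37.75 − 1·2 − 2.75·1 = 33.
Substituting, 3·(x − 2) = 33, so x − 2 = 11 and x* = 13.
Then y − 1 = (8/11)·11 = 8, so y* = 9.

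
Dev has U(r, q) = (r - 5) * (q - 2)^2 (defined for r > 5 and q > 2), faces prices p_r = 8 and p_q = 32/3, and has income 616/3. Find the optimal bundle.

r* = 11, q* = 11

MU_r = (q−2)^2, MU_q = 2·(r−5)·(q−2).
MRS = (1/2)·(q−2)/(r−5).
Tangency: set MRS = p_r/p_q = 8/(32/3) = 0.75.
So (1/2)·(q − 2)/(r − 5) = 0.75, i.e. (q − 2) = 1.5·(r − 5).
Rewrite the budget in excess-of-subsistence terms: 8·(r − 5) + (32/3)·(q − 2) = 616/3 − 8·5 − (32/3)·2 = 144.
Substituting, 24·(r − 5) = 144, so r − 5 = 6 and r* = 11.
Then q − 2 = 1.5·6 = 9, so q* = 11.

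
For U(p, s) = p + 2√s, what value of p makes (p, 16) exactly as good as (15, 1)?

U(15, 1) = 17.
Set U(p, 16) = 17 and solve.
With s = 16: √16 = 4, so p = 17 − 2·4 = 9.
Check: U(9, 16) = 17.

p = 9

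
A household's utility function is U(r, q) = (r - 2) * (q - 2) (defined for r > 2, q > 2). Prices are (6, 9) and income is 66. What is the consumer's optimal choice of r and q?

r* = 5, q* = 4

MU_r = (q−2), MU_q = (r−2).
MRS = (q−2)/(r−2).
Tangency: set MRS = p_r/p_q = 6/9 = 2/3.
So (q − 2)/(r − 2) = 2/3, i.e. (q − 2) = (2/3)·(r − 2).
Rewrite the budget in excess-of-subsistence terms: 6·(r − 2) + 9·(q − 2) = 66 − 6·2 − 9·2 = 36.
Substituting, 12·(r − 2) = 36, so r − 2 = 3 and r* = 5.
Then q − 2 = (2/3)·3 = 2, so q* = 4.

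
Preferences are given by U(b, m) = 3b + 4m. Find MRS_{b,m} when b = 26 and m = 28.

MRS = 0.75

MU_b = 3, MU_m = 4, so MRS = 3/4 = 0.75 at every bundle.
At (26, 28): MRS = 0.75.
That is, one extra unit of b is worth 0.75 units of m at the margin.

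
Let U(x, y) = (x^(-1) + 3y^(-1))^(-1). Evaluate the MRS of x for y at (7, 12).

MRS = 48/49

For CES with ρ = -1, MRS = (1/3)·(y/x)^2.
At (7, 12): MRS = 48/49.
That is, one extra unit of x is worth 48/49 units of y at the margin.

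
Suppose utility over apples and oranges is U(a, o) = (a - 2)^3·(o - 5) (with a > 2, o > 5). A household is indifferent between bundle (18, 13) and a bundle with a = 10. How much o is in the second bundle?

o = 69

U(18, 13) = 32768.
Set U(10, o) = 32768 and solve.
With a = 10: (10 − 2)^3 = 512, so (o − 5) = 32768/512 = 64.
So o = 5 + 64 = 69.
Check: U(10, 69) = 32768.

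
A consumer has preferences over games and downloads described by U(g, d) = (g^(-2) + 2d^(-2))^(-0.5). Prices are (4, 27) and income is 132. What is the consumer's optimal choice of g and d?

For CES with ρ = -2, MRS = (1/2)·(d/g)^3.
Tangency: set MRS = p_g/p_d = 4/27.
So (d/g)^3 = 8/27; taking the cube root, d/g = 2/3, i.e. d = (2/3)·g.
Substitute into the budget 4·g + 27·d = 132: 22·g = 132, so g* = 6 and d* = (2/3)·6 = 4.

g* = 6, d* = 4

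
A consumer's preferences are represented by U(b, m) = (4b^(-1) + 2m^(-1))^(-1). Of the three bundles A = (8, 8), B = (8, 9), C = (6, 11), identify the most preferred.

Bundle B

Evaluate utility at each bundle:
U(A) = 1.333.
U(B) = 1.385.
U(C) = 1.179.
Highest utility is B, so B ≻ A ≻ C.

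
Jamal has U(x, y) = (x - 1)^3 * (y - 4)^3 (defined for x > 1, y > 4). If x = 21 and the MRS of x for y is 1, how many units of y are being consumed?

MU_x = 3·(x−1)^2·(y−4)^3, MU_y = 3·(x−1)^3·(y−4)^2.
MRS = (y−4)/(x−1).
Substitute x = 21: MRS = (y − 4)/20. Setting this equal to 1 gives y − 4 = 1·20 = 20, so y = 24.

y = 24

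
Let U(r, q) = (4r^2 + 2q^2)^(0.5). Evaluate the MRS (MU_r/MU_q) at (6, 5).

MRS = 2.4

For CES with ρ = 2, MRS = (4/2)·(q/r)^(-1).
At (6, 5): MRS = 2.4.
That is, one extra unit of r is worth 2.4 units of q at the margin.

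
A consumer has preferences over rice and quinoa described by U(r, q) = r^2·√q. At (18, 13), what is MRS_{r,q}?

MRS = 26/9

MU_r = 2·r·√q and MU_q = 0.5·r^2·q^(-0.5).
MRS = MU_r/MU_q = (4)·q/r.
At (18, 13): MRS = 26/9.
The indifference curve has slope −26/9 at this bundle.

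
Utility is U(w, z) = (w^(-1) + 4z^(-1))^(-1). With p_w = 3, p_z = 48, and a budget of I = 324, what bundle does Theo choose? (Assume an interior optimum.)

For CES with ρ = -1, MRS = (1/4)·(z/w)^2.
Tangency: set MRS = p_w/p_z = 3/48 = 1/16.
So (z/w)^2 = 0.25; taking the square root, z/w = 0.5, i.e. z = 0.5·w.
Substitute into the budget 3·w + 48·z = 324: 27·w = 324, so w* = 12 and z* = 0.5·12 = 6.

w* = 12, z* = 6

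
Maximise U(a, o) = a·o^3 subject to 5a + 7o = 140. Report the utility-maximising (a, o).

MU_a = o^3 and MU_o = 3·a·o^2.
MRS = MU_a/MU_o = (1/3)·o/a.
Tangency: set MRS = p_a/p_o = 5/7.
So (1/3)·o/a = 5/7, i.e. o = (15/7)·a.
Substitute into the budget 5·a + 7·o = 140: 20·a = 140, so a* = 7.
Then o* = (15/7)·7 = 15.

a* = 7, o* = 15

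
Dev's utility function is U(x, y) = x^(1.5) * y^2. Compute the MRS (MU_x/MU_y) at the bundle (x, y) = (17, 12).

MU_x = 1.5·√x·y^2 and MU_y = 2·x^(1.5)·y.
MRS = MU_x/MU_y = (0.75)·y/x.
At (17, 12): MRS = 9/17.
The indifference curve has slope −9/17 at this bundle.

MRS = 9/17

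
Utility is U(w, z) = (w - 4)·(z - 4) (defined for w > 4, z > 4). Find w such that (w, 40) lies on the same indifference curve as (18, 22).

U(18, 22) = 252.
Set U(w, 40) = 252 and solve.
With z = 40: (40 − 4) = 36, so (w − 4) = 252/36 = 7.
So w = 4 + 7 = 11.
Check: U(11, 40) = 252.

w = 11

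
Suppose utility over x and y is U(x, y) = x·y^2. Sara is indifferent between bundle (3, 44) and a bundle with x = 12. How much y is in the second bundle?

y = 22

U(3, 44) = 5808.
Set U(12, y) = 5808 and solve.
With x = 12: y^2 = 5808/12 = 484; taking the square root, y = 22.
Check: U(12, 22) = 5808.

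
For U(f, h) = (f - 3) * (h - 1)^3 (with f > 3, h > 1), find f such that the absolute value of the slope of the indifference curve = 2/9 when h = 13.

MU_f = (h−1)^3, MU_h = 3·(f−3)·(h−1)^2.
MRS = (1/3)·(h−1)/(f−3).
Substitute h = 13: MRS = 4/(f − 3). Setting this equal to 2/9 gives f − 3 = 4/(2/9) = 18, so f = 21.

f = 21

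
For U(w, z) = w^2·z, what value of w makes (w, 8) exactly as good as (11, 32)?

w = 22

U(11, 32) = 3872.
Set U(w, 8) = 3872 and solve.
With z = 8: w^2 = 3872/8 = 484; taking the square root, w = 22.
Check: U(22, 8) = 3872.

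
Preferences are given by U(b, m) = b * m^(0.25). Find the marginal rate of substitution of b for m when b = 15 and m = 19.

MU_b = m^(0.25) and MU_m = 0.25·b·m^(-0.75).
MRS = MU_b/MU_m = (4)·m/b.
At (15, 19): MRS = 76/15.
That is, one extra unit of b is worth 76/15 units of m at the margin.

MRS = 76/15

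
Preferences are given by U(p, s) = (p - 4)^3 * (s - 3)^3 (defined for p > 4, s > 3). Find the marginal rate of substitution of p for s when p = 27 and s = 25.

MRS = 22/23

MU_p = 3·(p−4)^2·(s−3)^3, MU_s = 3·(p−4)^3·(s−3)^2.
MRS = (s−3)/(p−4).
At (27, 25): MRS = 22/23.
That is, one extra unit of p is worth 22/23 units of s at the margin.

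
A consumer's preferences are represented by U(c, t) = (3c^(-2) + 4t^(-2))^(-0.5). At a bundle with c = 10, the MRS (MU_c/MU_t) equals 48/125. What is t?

For CES with ρ = -2, MRS = (3/4)·(t/c)^3.
Setting (3/4)·(t/10)^3 = 48/125 gives (t/10)^3 = 64/125, so t/10 = 0.8 and t = 8.

t = 8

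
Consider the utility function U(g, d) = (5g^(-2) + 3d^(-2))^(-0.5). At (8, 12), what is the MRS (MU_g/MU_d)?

MRS = 5.625

For CES with ρ = -2, MRS = (5/3)·(d/g)^3.
At (8, 12): MRS = 5.625.
That is, one extra unit of g is worth 5.625 units of d at the margin.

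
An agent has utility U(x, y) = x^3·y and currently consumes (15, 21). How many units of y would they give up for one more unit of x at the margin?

MRS = 4.2

MU_x = 3·x^2·y and MU_y = x^3.
MRS = MU_x/MU_y = (3/1)·y/x.
At (15, 21): MRS = 4.2.
So at (15, 21) the consumer would give up 4.2 units of y for one more unit of x.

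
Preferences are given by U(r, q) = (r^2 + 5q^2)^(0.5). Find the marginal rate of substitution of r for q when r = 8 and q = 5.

For CES with ρ = 2, MRS = (1/5)·(q/r)^(-1).
At (8, 5): MRS = 8/25.
The indifference curve has slope −8/25 at this bundle.

MRS = 8/25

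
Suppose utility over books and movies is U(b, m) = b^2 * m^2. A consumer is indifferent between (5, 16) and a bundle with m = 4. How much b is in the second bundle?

b = 20

U(5, 16) = 6400.
Set U(b, 4) = 6400 and solve.
With m = 4: 4^2 = 16, so b^2 = 6400/16 = 400; taking the square root, b = 20.
Check: U(20, 4) = 6400.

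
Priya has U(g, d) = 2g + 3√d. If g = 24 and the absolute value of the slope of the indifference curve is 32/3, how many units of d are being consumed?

d = 64

MU_g = 2, MU_d = 3/(2√d).
MRS = 2 ÷ (3/(2√d)).
MRS depends only on d: (4/3)·√d = 32/3 ⇒ √d = (32/3)/(4/3) = 8 ⇒ d = 64.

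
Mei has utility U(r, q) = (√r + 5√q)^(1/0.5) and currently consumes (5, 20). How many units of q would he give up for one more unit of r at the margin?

MRS = 0.4

For CES with ρ = 0.5, MRS = (1/5)·√(q/r).
At (5, 20): MRS = 0.4.
The indifference curve has slope −0.4 at this bundle.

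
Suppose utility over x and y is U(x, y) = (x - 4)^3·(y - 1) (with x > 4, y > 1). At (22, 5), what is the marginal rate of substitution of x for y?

MU_x = 3·(x−4)^2·(y−1), MU_y = (x−4)^3.
MRS = (3/1)·(y−1)/(x−4).
At (22, 5): MRS = 2/3.
So at (22, 5) the consumer would give up 2/3 units of y for one more unit of x.

MRS = 2/3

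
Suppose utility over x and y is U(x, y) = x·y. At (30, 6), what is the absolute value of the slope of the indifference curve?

MU_x = y and MU_y = x.
MRS = MU_x/MU_y = y/x.
At (30, 6): MRS = 0.2.
So at (30, 6) the consumer would give up 0.2 units of y for one more unit of x.

MRS = 0.2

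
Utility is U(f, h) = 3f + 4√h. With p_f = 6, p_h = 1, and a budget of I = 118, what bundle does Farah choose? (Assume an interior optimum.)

f* = 17, h* = 16

MU_f = 3, MU_h = 4/(2√h).
MRS = 3 ÷ (4/(2√h)).
Tangency: set MRS = p_f/p_h = 6/1 = 6.
MRS depends only on h: 1.5·√h = 6 ⇒ √h = 6/1.5 = 4 ⇒ h* = 16.
From the budget, 6·f = 118 − 1·16 = 102, so f* = 17.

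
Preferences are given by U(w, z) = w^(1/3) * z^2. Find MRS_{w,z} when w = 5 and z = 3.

MU_w = 1/3·w^(-2/3)·z^2 and MU_z = 2·w^(1/3)·z.
MRS = MU_w/MU_z = (1/6)·z/w.
At (5, 3): MRS = 0.1.
The indifference curve has slope −0.1 at this bundle.

MRS = 0.1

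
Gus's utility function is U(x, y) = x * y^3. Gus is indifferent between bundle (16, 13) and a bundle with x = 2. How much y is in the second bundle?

U(16, 13) = 35152.
Set U(2, y) = 35152 and solve.
With x = 2: y^3 = 35152/2 = 17576; taking the cube root, y = 26.
Check: U(2, 26) = 35152.

y = 26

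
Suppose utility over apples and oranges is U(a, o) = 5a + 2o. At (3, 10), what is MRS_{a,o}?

MU_a = 5, MU_o = 2, so MRS = 5/2 = 2.5 at every bundle.
At (3, 10): MRS = 2.5.
The indifference curve has slope −2.5 at this bundle.

MRS = 2.5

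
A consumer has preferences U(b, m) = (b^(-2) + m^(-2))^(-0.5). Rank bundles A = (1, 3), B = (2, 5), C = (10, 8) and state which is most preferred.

Bundle C

Evaluate utility at each bundle:
U(A) = 0.949.
U(B) = 1.857.
U(C) = 6.247.
Highest utility is C, so C ≻ B ≻ A.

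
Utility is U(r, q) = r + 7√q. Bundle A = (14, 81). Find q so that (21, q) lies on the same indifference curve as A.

q = 64

U(14, 81) = 77.
Set U(21, q) = 77 and solve.
With r = 21: 7√q = 77 − 21 = 56, so √q = 8 and q = 64.
Check: U(21, 64) = 77.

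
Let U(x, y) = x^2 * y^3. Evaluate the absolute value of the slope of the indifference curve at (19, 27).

MRS = 18/19

MU_x = 2·x·y^3 and MU_y = 3·x^2·y^2.
MRS = MU_x/MU_y = (2/3)·y/x.
At (19, 27): MRS = 18/19.
So at (19, 27) the consumer would give up 18/19 units of y for one more unit of x.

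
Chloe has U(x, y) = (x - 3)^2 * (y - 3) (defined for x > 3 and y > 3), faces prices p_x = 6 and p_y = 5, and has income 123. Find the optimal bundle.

MU_x = 2·(x−3)·(y−3), MU_y = (x−3)^2.
MRS = (2/1)·(y−3)/(x−3).
Tangency: set MRS = p_x/p_y = 6/5 = 1.2.
So (2/1)·(y − 3)/(x − 3) = 1.2, i.e. (y − 3) = 0.6·(x − 3).
Rewrite the budget in excess-of-subsistence terms: 6·(x − 3) + 5·(y − 3) = 123 − 6·3 − 5·3 = 90.
Substituting, 9·(x − 3) = 90, so x − 3 = 10 and x* = 13.
Then y − 3 = 0.6·10 = 6, so y* = 9.

x* = 13, y* = 9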